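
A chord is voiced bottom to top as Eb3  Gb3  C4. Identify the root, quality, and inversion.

The distinct note names are Eb, Gb, C. Stacked in thirds they read C–Eb–Gb, which is a diminished triad on C.
Eb is the third of C diminished; third in the bass means first inversion (figured bass 6).

C diminished, first inversion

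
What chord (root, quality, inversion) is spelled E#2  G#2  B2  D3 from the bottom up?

E# diminished seventh, root position

The pitch classes E#, G#, B, D arrange in thirds as E#–G#–B–D: an E# diminished seventh chord.
With the root (E#) in the bass, the chord is in root position (figured bass 7).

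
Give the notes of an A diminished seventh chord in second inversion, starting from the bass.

Eb, Gb, A, C

Spelling A diminished seventh: A–C–Eb–Gb. In second inversion the fifth is bass, giving Eb, Gb, A, C from the bottom.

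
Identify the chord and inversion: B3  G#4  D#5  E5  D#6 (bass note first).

The distinct note names are B, G#, D#, E. Stacked in thirds they read E–G#–B–D#, which is a major seventh chord on E.
With the fifth (B) in the bass, the chord is in second inversion (figured bass 4/3).

E major seventh, second inversion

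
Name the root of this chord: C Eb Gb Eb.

C

Reordering C, Eb, Gb into stacked thirds gives C–Eb–Gb; the bottom of that stack, C, is the root.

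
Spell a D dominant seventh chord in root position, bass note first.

The chord tones are D–F#–A–C. With the root (D) lowest for root position: D, F#, A, C.

D, F#, A, C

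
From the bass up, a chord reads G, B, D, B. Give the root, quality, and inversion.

The distinct note names are G, B, D. Stacked in thirds they read G–B–D, which is a major triad on G.
G is the root of G major; root in the bass means root position (figured bass 5/3).

G major, root position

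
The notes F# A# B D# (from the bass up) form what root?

B

F#, A#, B, D# are the tones of a B major seventh chord (B–D#–F#–A#), making B the root.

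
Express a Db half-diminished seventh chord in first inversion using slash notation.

Dbø7/Fb

First inversion of Db half-diminished seventh has the third (Fb) in the bass. As a slash chord: Dbø7/Fb.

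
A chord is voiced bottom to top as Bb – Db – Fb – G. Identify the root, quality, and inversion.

Reducing to letter names: Bb, Db, Fb, G. These stack in thirds as G–Bb–Db–Fb — a G diminished seventh chord.
The lowest note is Bb, the third of the chord, so this is first inversion (figured bass 6/5).

G diminished seventh, first inversion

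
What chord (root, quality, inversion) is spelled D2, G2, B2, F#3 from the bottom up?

G major seventh, second inversion

Reducing to letter names: D, G, B, F#. These stack in thirds as G–B–D–F# — a G major seventh chord.
With the fifth (D) in the bass, the chord is in second inversion (figured bass 4/3).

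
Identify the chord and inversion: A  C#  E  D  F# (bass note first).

D major ninth, second inversion

The distinct note names are A, C#, E, D, F#. Stacked in thirds they read D–F#–A–C#–E, which is a major ninth chord on D.
A is the fifth of D major ninth; fifth in the bass means second inversion.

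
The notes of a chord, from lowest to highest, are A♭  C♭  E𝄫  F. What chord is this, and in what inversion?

F diminished seventh, first inversion

The distinct note names are Ab, Cb, Ebb, F. Stacked in thirds they read F–Ab–Cb–Ebb, which is a diminished seventh chord on F.
With the third (Ab) in the bass, the chord is in first inversion (figured bass 6/5).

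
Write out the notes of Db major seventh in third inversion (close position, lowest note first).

C, Db, F, Ab

Spelling Db major seventh: Db–F–Ab–C. In third inversion the seventh is bass, giving C, Db, F, Ab from the bottom.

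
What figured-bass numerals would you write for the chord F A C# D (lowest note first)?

The notes F, A, C#, D stack in thirds as D–F–A–C# — a D minor-major seventh chord. The bass F is the third, so this is first inversion: figured 6/5.

6/5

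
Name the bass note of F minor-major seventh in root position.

In root position the root is lowest. For F minor-major seventh (F–Ab–C–E) that is F.

F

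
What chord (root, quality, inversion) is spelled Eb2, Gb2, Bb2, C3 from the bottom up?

The pitch classes Eb, Gb, Bb, C arrange in thirds as C–Eb–Gb–Bb: a C half-diminished seventh chord.
Eb is the third of C half-diminished seventh; third in the bass means first inversion (figured bass 6/5).

C half-diminished seventh, first inversion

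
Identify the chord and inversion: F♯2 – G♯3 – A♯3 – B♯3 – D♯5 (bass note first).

G# dominant ninth, third inversion

The pitch classes F#, G#, A#, B#, D# arrange in thirds as G#–B#–D#–F#–A#: a G# dominant ninth chord.
With the seventh (F#) in the bass, the chord is in third inversion.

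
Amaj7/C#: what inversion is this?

first inversion

Amaj7/C# means A major seventh with C# in the bass. C# is the third of A major seventh (A–C#–E–G#), so this is first inversion.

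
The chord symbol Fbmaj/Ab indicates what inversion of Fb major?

first inversion

Fbmaj/Ab means Fb major with Ab in the bass. Ab is the third of Fb major (Fb–Ab–Cb), so this is first inversion.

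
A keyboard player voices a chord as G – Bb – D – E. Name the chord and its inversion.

E half-diminished seventh, first inversion

The pitch classes G, Bb, D, E arrange in thirds as E–G–Bb–D: an E half-diminished seventh chord.
G is the third of E half-diminished seventh; third in the bass means first inversion (figured bass 6/5).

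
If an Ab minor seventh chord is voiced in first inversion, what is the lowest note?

The third of Ab minor seventh (Ab–Cb–Eb–Gb) is Cb; that is the bass in first inversion.

Cb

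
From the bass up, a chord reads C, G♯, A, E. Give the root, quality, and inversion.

Reducing to letter names: C, G#, A, E. These stack in thirds as A–C–E–G# — an A minor-major seventh chord.
The lowest note is C, the third of the chord, so this is first inversion (figured bass 6/5).

A minor-major seventh, first inversion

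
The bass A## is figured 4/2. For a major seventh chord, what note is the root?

B#

The figures 4/2 mean the seventh of the chord is in the bass. If A## is the seventh of a major seventh chord, the root is B# (chord tones B#–D##–F##–A##).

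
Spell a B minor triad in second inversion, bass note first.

Spelling B minor: B–D–F#. In second inversion the fifth is bass, giving F#, B, D from the bottom.

F#, B, D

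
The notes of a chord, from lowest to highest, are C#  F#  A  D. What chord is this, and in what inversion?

The distinct note names are C#, F#, A, D. Stacked in thirds they read D–F#–A–C#, which is a major seventh chord on D.
The lowest note is C#, the seventh of the chord, so this is third inversion (figured bass 4/2).

D major seventh, third inversion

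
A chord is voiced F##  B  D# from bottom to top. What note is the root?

B

Reordering F##, B, D# into stacked thirds gives B–D#–F##; the bottom of that stack, B, is the root.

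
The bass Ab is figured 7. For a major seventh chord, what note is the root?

The figures 7 mean the root of the chord is in the bass. If Ab is the root of a major seventh chord, the root is Ab (chord tones Ab–C–Eb–G).

Ab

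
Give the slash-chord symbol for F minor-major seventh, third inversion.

Fm(maj7)/E

Third inversion of F minor-major seventh has the seventh (E) in the bass. As a slash chord: Fm(maj7)/E.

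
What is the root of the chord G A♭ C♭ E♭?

Ab

G, Ab, Cb, Eb are the tones of an Ab minor-major seventh chord (Ab–Cb–Eb–G), making Ab the root.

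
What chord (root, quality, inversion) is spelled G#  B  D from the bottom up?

The distinct note names are G#, B, D. Stacked in thirds they read G#–B–D, which is a diminished triad on G#.
G# is the root of G# diminished; root in the bass means root position (figured bass 5/3).

G# diminished, root position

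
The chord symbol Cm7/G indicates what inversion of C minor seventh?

second inversion

Cm7/G means C minor seventh with G in the bass. G is the fifth of C minor seventh (C–Eb–G–Bb), so this is second inversion.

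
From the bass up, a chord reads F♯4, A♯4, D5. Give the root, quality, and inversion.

The distinct note names are F#, A#, D. Stacked in thirds they read D–F#–A#, which is an augmented triad on D.
The lowest note is F#, the third of the chord, so this is first inversion (figured bass 6).

D augmented, first inversion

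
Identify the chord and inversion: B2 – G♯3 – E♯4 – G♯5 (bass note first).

E# diminished, second inversion

The distinct note names are B, G#, E#. Stacked in thirds they read E#–G#–B, which is a diminished triad on E#.
With the fifth (B) in the bass, the chord is in second inversion (figured bass 6/4).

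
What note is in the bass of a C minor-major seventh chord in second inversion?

The fifth of C minor-major seventh (C–Eb–G–B) is G; that is the bass in second inversion.

G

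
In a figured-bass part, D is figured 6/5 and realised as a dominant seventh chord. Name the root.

The figures 6/5 mean the third of the chord is in the bass. If D is the third of a dominant seventh chord, the root is Bb (chord tones Bb–D–F–Ab).

Bb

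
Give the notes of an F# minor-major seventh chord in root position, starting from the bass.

F#, A, C#, E#

The chord tones are F#–A–C#–E#. With the root (F#) lowest for root position: F#, A, C#, E#.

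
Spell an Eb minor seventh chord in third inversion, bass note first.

The chord tones are Eb–Gb–Bb–Db. With the seventh (Db) lowest for third inversion: Db, Eb, Gb, Bb.

Db, Eb, Gb, Bb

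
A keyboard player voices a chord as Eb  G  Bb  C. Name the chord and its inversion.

C minor seventh, first inversion

The distinct note names are Eb, G, Bb, C. Stacked in thirds they read C–Eb–G–Bb, which is a minor seventh chord on C.
The lowest note is Eb, the third of the chord, so this is first inversion (figured bass 6/5).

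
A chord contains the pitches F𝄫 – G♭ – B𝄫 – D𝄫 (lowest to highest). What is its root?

Gb

Reordering Fbb, Gb, Bbb, Dbb into stacked thirds gives Gb–Bbb–Dbb–Fbb; the bottom of that stack, Gb, is the root.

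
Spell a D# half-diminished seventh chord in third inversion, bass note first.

The chord tones are D#–F#–A–C#. With the seventh (C#) lowest for third inversion: C#, D#, F#, A.

C#, D#, F#, A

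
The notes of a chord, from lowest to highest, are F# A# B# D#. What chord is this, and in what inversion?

B# half-diminished seventh, second inversion

The pitch classes F#, A#, B#, D# arrange in thirds as B#–D#–F#–A#: a B# half-diminished seventh chord.
F# is the fifth of B# half-diminished seventh; fifth in the bass means second inversion (figured bass 4/3).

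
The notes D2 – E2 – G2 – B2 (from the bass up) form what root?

D, E, G, B are the tones of an E minor seventh chord (E–G–B–D), making E the root.

E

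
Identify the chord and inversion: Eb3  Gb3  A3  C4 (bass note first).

A diminished seventh, second inversion

The pitch classes Eb, Gb, A, C arrange in thirds as A–C–Eb–Gb: an A diminished seventh chord.
The lowest note is Eb, the fifth of the chord, so this is second inversion (figured bass 4/3).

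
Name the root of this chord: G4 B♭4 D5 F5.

Reordering G, Bb, D, F into stacked thirds gives G–Bb–D–F; the bottom of that stack, G, is the root.

G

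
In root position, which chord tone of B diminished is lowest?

B diminished is B–D–F. Root position places the root in the bass: B.

B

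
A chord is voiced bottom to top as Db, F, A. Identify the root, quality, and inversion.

Db augmented, root position

The pitch classes Db, F, A arrange in thirds as Db–F–A: a Db augmented triad.
Db is the root of Db augmented; root in the bass means root position (figured bass 5/3).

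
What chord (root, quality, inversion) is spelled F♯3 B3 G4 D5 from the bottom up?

G major seventh, third inversion

The pitch classes F#, B, G, D arrange in thirds as G–B–D–F#: a G major seventh chord.
With the seventh (F#) in the bass, the chord is in third inversion (figured bass 4/2).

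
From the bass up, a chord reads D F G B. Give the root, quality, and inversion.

G dominant seventh, second inversion

Reducing to letter names: D, F, G, B. These stack in thirds as G–B–D–F — a G dominant seventh chord.
D is the fifth of G dominant seventh; fifth in the bass means second inversion (figured bass 4/3).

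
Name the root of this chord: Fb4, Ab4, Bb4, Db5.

Fb, Ab, Bb, Db are the tones of a Bb half-diminished seventh chord (Bb–Db–Fb–Ab), making Bb the root.

Bb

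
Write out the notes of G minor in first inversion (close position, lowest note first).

G minor is G–Bb–D. First inversion puts the third (Bb) in the bass, with the remaining tones above: Bb, D, G.

Bb, D, G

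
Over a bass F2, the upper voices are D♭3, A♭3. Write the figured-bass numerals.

The notes F, Db, Ab stack in thirds as Db–F–Ab — a Db major triad. The bass F is the third, so this is first inversion: figured 6.

6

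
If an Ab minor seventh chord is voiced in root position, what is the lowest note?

Ab minor seventh is Ab–Cb–Eb–Gb. Root position places the root in the bass: Ab.

Ab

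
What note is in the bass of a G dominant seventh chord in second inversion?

D

The fifth of G dominant seventh (G–B–D–F) is D; that is the bass in second inversion.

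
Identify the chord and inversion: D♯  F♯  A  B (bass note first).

Reducing to letter names: D#, F#, A, B. These stack in thirds as B–D#–F#–A — a B dominant seventh chord.
D# is the third of B dominant seventh; third in the bass means first inversion (figured bass 6/5).

B dominant seventh, first inversion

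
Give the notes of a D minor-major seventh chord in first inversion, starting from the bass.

F, A, C#, D

The chord tones are D–F–A–C#. With the third (F) lowest for first inversion: F, A, C#, D.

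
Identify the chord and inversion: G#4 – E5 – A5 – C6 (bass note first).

A minor-major seventh, third inversion

Reducing to letter names: G#, E, A, C. These stack in thirds as A–C–E–G# — an A minor-major seventh chord.
With the seventh (G#) in the bass, the chord is in third inversion (figured bass 4/2).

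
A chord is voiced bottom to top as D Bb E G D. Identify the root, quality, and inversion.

E half-diminished seventh, third inversion

The pitch classes D, Bb, E, G arrange in thirds as E–G–Bb–D: an E half-diminished seventh chord.
D is the seventh of E half-diminished seventh; seventh in the bass means third inversion (figured bass 4/2).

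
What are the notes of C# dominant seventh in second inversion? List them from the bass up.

G#, B, C#, E#

C# dominant seventh is C#–E#–G#–B. Second inversion puts the fifth (G#) in the bass, with the remaining tones above: G#, B, C#, E#.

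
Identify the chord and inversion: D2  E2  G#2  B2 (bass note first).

E dominant seventh, third inversion

The pitch classes D, E, G#, B arrange in thirds as E–G#–B–D: an E dominant seventh chord.
With the seventh (D) in the bass, the chord is in third inversion (figured bass 4/2).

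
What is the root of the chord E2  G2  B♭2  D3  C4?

C

E, G, Bb, D, C are the tones of a C dominant ninth chord (C–E–G–Bb–D), making C the root.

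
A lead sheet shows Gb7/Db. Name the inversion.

Gb7/Db means Gb dominant seventh with Db in the bass. Db is the fifth of Gb dominant seventh (Gb–Bb–Db–Fb), so this is second inversion.

second inversion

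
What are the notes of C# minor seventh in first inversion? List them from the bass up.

E, G#, B, C#

C# minor seventh is C#–E–G#–B. First inversion puts the third (E) in the bass, with the remaining tones above: E, G#, B, C#.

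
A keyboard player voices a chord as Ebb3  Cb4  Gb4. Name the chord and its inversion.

Cb minor, first inversion

The distinct note names are Ebb, Cb, Gb. Stacked in thirds they read Cb–Ebb–Gb, which is a minor triad on Cb.
Ebb is the third of Cb minor; third in the bass means first inversion (figured bass 6).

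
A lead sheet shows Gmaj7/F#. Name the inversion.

third inversion

Gmaj7/F# means G major seventh with F# in the bass. F# is the seventh of G major seventh (G–B–D–F#), so this is third inversion.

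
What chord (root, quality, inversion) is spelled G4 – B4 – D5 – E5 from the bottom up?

The pitch classes G, B, D, E arrange in thirds as E–G–B–D: an E minor seventh chord.
With the third (G) in the bass, the chord is in first inversion (figured bass 6/5).

E minor seventh, first inversion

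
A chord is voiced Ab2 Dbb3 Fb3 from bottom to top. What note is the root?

The distinct letter names are Ab, Dbb, Fb. Arranged as a stack of thirds they read Dbb–Fb–Ab, so Dbb is the root (a Dbb augmented triad).

Dbb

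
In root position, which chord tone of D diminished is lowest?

D

In root position the root is lowest. For D diminished (D–F–Ab) that is D.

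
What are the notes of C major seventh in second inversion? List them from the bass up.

G, B, C, E

Spelling C major seventh: C–E–G–B. In second inversion the fifth is bass, giving G, B, C, E from the bottom.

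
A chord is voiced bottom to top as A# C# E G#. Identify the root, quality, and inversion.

A# half-diminished seventh, root position

The pitch classes A#, C#, E, G# arrange in thirds as A#–C#–E–G#: an A# half-diminished seventh chord.
The lowest note is A#, the root of the chord, so this is root position (figured bass 7).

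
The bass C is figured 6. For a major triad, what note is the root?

Ab

The figures 6 mean the third of the chord is in the bass. If C is the third of a major triad, the root is Ab (chord tones Ab–C–Eb).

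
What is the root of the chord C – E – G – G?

C

Reordering C, E, G into stacked thirds gives C–E–G; the bottom of that stack, C, is the root.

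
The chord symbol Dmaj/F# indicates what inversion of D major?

first inversion

Dmaj/F# means D major with F# in the bass. F# is the third of D major (D–F#–A), so this is first inversion.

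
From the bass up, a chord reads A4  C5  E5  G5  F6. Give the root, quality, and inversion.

Reducing to letter names: A, C, E, G, F. These stack in thirds as F–A–C–E–G — an F major ninth chord.
With the third (A) in the bass, the chord is in first inversion.

F major ninth, first inversion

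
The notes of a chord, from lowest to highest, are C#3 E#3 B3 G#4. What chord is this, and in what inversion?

The distinct note names are C#, E#, B, G#. Stacked in thirds they read C#–E#–G#–B, which is a dominant seventh chord on C#.
C# is the root of C# dominant seventh; root in the bass means root position (figured bass 7).

C# dominant seventh, root position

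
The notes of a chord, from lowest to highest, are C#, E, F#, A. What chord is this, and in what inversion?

Reducing to letter names: C#, E, F#, A. These stack in thirds as F#–A–C#–E — an F# minor seventh chord.
C# is the fifth of F# minor seventh; fifth in the bass means second inversion (figured bass 4/3).

F# minor seventh, second inversion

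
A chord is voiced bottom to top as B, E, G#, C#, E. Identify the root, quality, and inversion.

Reducing to letter names: B, E, G#, C#. These stack in thirds as C#–E–G#–B — a C# minor seventh chord.
With the seventh (B) in the bass, the chord is in third inversion (figured bass 4/2).

C# minor seventh, third inversion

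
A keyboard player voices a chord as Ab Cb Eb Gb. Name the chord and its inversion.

The distinct note names are Ab, Cb, Eb, Gb. Stacked in thirds they read Ab–Cb–Eb–Gb, which is a minor seventh chord on Ab.
Ab is the root of Ab minor seventh; root in the bass means root position (figured bass 7).

Ab minor seventh, root position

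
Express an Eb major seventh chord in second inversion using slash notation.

Second inversion of Eb major seventh has the fifth (Bb) in the bass. As a slash chord: Ebmaj7/Bb.

Ebmaj7/Bb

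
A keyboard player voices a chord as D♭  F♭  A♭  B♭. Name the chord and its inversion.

Bb half-diminished seventh, first inversion

The distinct note names are Db, Fb, Ab, Bb. Stacked in thirds they read Bb–Db–Fb–Ab, which is a half-diminished seventh chord on Bb.
Db is the third of Bb half-diminished seventh; third in the bass means first inversion (figured bass 6/5).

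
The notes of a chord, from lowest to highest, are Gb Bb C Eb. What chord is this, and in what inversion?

The distinct note names are Gb, Bb, C, Eb. Stacked in thirds they read C–Eb–Gb–Bb, which is a half-diminished seventh chord on C.
With the fifth (Gb) in the bass, the chord is in second inversion (figured bass 4/3).

C half-diminished seventh, second inversion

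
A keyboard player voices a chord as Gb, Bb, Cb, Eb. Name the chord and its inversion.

Reducing to letter names: Gb, Bb, Cb, Eb. These stack in thirds as Cb–Eb–Gb–Bb — a Cb major seventh chord.
With the fifth (Gb) in the bass, the chord is in second inversion (figured bass 4/3).

Cb major seventh, second inversion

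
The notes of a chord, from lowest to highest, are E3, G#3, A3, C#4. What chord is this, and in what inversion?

The pitch classes E, G#, A, C# arrange in thirds as A–C#–E–G#: an A major seventh chord.
E is the fifth of A major seventh; fifth in the bass means second inversion (figured bass 4/3).

A major seventh, second inversion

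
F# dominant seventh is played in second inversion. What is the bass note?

In second inversion the fifth is lowest. For F# dominant seventh (F#–A#–C#–E) that is C#.

C#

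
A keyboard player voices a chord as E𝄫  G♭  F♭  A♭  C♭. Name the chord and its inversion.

The distinct note names are Ebb, Gb, Fb, Ab, Cb. Stacked in thirds they read Fb–Ab–Cb–Ebb–Gb, which is a dominant ninth chord on Fb.
The lowest note is Ebb, the seventh of the chord, so this is third inversion.

Fb dominant ninth, third inversion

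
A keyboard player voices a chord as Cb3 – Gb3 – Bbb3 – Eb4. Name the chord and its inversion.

Cb dominant seventh, root position

The distinct note names are Cb, Gb, Bbb, Eb. Stacked in thirds they read Cb–Eb–Gb–Bbb, which is a dominant seventh chord on Cb.
Cb is the root of Cb dominant seventh; root in the bass means root position (figured bass 7).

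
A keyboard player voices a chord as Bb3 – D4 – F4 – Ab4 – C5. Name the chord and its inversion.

The distinct note names are Bb, D, F, Ab, C. Stacked in thirds they read Bb–D–F–Ab–C, which is a dominant ninth chord on Bb.
Bb is the root of Bb dominant ninth; root in the bass means root position.

Bb dominant ninth, root position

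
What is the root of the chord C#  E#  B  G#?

The distinct letter names are C#, E#, B, G#. Arranged as a stack of thirds they read C#–E#–G#–B, so C# is the root (a C# dominant seventh chord).

C#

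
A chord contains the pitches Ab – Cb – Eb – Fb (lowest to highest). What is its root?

Fb

Ab, Cb, Eb, Fb are the tones of an Fb major seventh chord (Fb–Ab–Cb–Eb), making Fb the root.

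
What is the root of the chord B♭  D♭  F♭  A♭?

Reordering Bb, Db, Fb, Ab into stacked thirds gives Bb–Db–Fb–Ab; the bottom of that stack, Bb, is the root.

Bb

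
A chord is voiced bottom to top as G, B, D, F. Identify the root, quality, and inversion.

The pitch classes G, B, D, F arrange in thirds as G–B–D–F: a G dominant seventh chord.
The lowest note is G, the root of the chord, so this is root position (figured bass 7).

G dominant seventh, root position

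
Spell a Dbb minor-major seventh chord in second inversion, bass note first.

Abb, Cb, Dbb, Fbb

Spelling Dbb minor-major seventh: Dbb–Fbb–Abb–Cb. In second inversion the fifth is bass, giving Abb, Cb, Dbb, Fbb from the bottom.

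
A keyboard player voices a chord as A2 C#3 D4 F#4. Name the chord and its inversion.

Reducing to letter names: A, C#, D, F#. These stack in thirds as D–F#–A–C# — a D major seventh chord.
With the fifth (A) in the bass, the chord is in second inversion (figured bass 4/3).

D major seventh, second inversion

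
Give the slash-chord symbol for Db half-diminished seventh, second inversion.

Dbø7/Abb

Second inversion of Db half-diminished seventh has the fifth (Abb) in the bass. As a slash chord: Dbø7/Abb.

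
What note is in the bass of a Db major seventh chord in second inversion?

Db major seventh is Db–F–Ab–C. Second inversion places the fifth in the bass: Ab.

Ab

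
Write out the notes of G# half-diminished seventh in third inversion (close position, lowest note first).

F#, G#, B, D

The chord tones are G#–B–D–F#. With the seventh (F#) lowest for third inversion: F#, G#, B, D.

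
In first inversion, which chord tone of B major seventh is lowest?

D#

The third of B major seventh (B–D#–F#–A#) is D#; that is the bass in first inversion.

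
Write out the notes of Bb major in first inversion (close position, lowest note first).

D, F, Bb

Bb major is Bb–D–F. First inversion puts the third (D) in the bass, with the remaining tones above: D, F, Bb.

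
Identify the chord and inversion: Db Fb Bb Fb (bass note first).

Bb diminished, first inversion

The pitch classes Db, Fb, Bb arrange in thirds as Bb–Db–Fb: a Bb diminished triad.
The lowest note is Db, the third of the chord, so this is first inversion (figured bass 6).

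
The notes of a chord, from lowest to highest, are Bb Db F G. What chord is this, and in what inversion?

G half-diminished seventh, first inversion

Reducing to letter names: Bb, Db, F, G. These stack in thirds as G–Bb–Db–F — a G half-diminished seventh chord.
With the third (Bb) in the bass, the chord is in first inversion (figured bass 6/5).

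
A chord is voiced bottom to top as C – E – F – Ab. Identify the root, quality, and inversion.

Reducing to letter names: C, E, F, Ab. These stack in thirds as F–Ab–C–E — an F minor-major seventh chord.
The lowest note is C, the fifth of the chord, so this is second inversion (figured bass 4/3).

F minor-major seventh, second inversion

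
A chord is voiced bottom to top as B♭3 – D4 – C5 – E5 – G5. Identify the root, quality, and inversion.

C dominant ninth, third inversion

Reducing to letter names: Bb, D, C, E, G. These stack in thirds as C–E–G–Bb–D — a C dominant ninth chord.
The lowest note is Bb, the seventh of the chord, so this is third inversion.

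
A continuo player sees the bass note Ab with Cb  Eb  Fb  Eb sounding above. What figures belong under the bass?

The notes Ab, Cb, Eb, Fb stack in thirds as Fb–Ab–Cb–Eb — an Fb major seventh chord. The bass Ab is the third, so this is first inversion: figured 6/5.

6/5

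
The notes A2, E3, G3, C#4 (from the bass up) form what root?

A

The distinct letter names are A, E, G, C#. Arranged as a stack of thirds they read A–C#–E–G, so A is the root (an A dominant seventh chord).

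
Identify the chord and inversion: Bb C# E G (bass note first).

The pitch classes Bb, C#, E, G arrange in thirds as C#–E–G–Bb: a C# diminished seventh chord.
Bb is the seventh of C# diminished seventh; seventh in the bass means third inversion (figured bass 4/2).

C# diminished seventh, third inversion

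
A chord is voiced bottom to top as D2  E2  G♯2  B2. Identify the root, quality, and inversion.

Reducing to letter names: D, E, G#, B. These stack in thirds as E–G#–B–D — an E dominant seventh chord.
The lowest note is D, the seventh of the chord, so this is third inversion (figured bass 4/2).

E dominant seventh, third inversion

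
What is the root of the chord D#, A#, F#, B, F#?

B

The distinct letter names are D#, A#, F#, B. Arranged as a stack of thirds they read B–D#–F#–A#, so B is the root (a B major seventh chord).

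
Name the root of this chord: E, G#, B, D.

E

The distinct letter names are E, G#, B, D. Arranged as a stack of thirds they read E–G#–B–D, so E is the root (an E dominant seventh chord).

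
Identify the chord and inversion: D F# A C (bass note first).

The distinct note names are D, F#, A, C. Stacked in thirds they read D–F#–A–C, which is a dominant seventh chord on D.
With the root (D) in the bass, the chord is in root position (figured bass 7).

D dominant seventh, root position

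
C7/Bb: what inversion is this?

C7/Bb means C dominant seventh with Bb in the bass. Bb is the seventh of C dominant seventh (C–E–G–Bb), so this is third inversion.

third inversion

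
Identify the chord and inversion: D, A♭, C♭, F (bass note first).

The distinct note names are D, Ab, Cb, F. Stacked in thirds they read D–F–Ab–Cb, which is a diminished seventh chord on D.
With the root (D) in the bass, the chord is in root position (figured bass 7).

D diminished seventh, root position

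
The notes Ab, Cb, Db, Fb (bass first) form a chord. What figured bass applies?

4/3

The notes Ab, Cb, Db, Fb stack in thirds as Db–Fb–Ab–Cb — a Db minor seventh chord. The bass Ab is the fifth, so this is second inversion: figured 4/3.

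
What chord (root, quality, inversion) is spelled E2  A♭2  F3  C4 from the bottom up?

F minor-major seventh, third inversion

The pitch classes E, Ab, F, C arrange in thirds as F–Ab–C–E: an F minor-major seventh chord.
With the seventh (E) in the bass, the chord is in third inversion (figured bass 4/2).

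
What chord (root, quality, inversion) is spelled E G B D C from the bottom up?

C major ninth, first inversion

The distinct note names are E, G, B, D, C. Stacked in thirds they read C–E–G–B–D, which is a major ninth chord on C.
With the third (E) in the bass, the chord is in first inversion.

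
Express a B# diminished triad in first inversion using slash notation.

First inversion of B# diminished has the third (D#) in the bass. As a slash chord: B#dim/D#.

B#dim/D#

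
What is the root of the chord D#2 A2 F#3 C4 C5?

D#, A, F#, C are the tones of a D# diminished seventh chord (D#–F#–A–C), making D# the root.

D#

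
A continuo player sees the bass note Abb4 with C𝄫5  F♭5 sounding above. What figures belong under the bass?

6

The notes Abb, Cbb, Fb stack in thirds as Fb–Abb–Cbb — an Fb diminished triad. The bass Abb is the third, so this is first inversion: figured 6.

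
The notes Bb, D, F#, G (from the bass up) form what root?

G

Reordering Bb, D, F#, G into stacked thirds gives G–Bb–D–F#; the bottom of that stack, G, is the root.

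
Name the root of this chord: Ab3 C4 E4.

Ab

The distinct letter names are Ab, C, E. Arranged as a stack of thirds they read Ab–C–E, so Ab is the root (an Ab augmented triad).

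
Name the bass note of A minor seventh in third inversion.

G

The seventh of A minor seventh (A–C–E–G) is G; that is the bass in third inversion.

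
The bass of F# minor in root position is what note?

The root of F# minor (F#–A–C#) is F#; that is the bass in root position.

F#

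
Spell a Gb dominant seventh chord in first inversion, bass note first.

Bb, Db, Fb, Gb

Gb dominant seventh is Gb–Bb–Db–Fb. First inversion puts the third (Bb) in the bass, with the remaining tones above: Bb, Db, Fb, Gb.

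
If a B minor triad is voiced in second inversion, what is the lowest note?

The fifth of B minor (B–D–F#) is F#; that is the bass in second inversion.

F#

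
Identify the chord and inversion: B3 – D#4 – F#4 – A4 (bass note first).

B dominant seventh, root position

Reducing to letter names: B, D#, F#, A. These stack in thirds as B–D#–F#–A — a B dominant seventh chord.
B is the root of B dominant seventh; root in the bass means root position (figured bass 7).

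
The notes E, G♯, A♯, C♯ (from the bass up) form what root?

A#

The distinct letter names are E, G#, A#, C#. Arranged as a stack of thirds they read A#–C#–E–G#, so A# is the root (an A# half-diminished seventh chord).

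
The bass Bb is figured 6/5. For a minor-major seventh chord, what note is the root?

G

The figures 6/5 mean the third of the chord is in the bass. If Bb is the third of a minor-major seventh chord, the root is G (chord tones G–Bb–D–F#).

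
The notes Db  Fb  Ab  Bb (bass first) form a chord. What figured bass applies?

The notes Db, Fb, Ab, Bb stack in thirds as Bb–Db–Fb–Ab — a Bb half-diminished seventh chord. The bass Db is the third, so this is first inversion: figured 6/5.

6/5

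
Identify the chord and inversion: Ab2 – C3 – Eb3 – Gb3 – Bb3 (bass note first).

Ab dominant ninth, root position

The pitch classes Ab, C, Eb, Gb, Bb arrange in thirds as Ab–C–Eb–Gb–Bb: an Ab dominant ninth chord.
The lowest note is Ab, the root of the chord, so this is root position.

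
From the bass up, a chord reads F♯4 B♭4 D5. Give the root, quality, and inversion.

Bb augmented, second inversion

Reducing to letter names: F#, Bb, D. These stack in thirds as Bb–D–F# — a Bb augmented triad.
F# is the fifth of Bb augmented; fifth in the bass means second inversion (figured bass 6/4).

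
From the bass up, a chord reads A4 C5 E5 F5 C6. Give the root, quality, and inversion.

Reducing to letter names: A, C, E, F. These stack in thirds as F–A–C–E — an F major seventh chord.
The lowest note is A, the third of the chord, so this is first inversion (figured bass 6/5).

F major seventh, first inversion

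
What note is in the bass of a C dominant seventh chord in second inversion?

C dominant seventh is C–E–G–Bb. Second inversion places the fifth in the bass: G.

G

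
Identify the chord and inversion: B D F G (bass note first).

G dominant seventh, first inversion

The pitch classes B, D, F, G arrange in thirds as G–B–D–F: a G dominant seventh chord.
B is the third of G dominant seventh; third in the bass means first inversion (figured bass 6/5).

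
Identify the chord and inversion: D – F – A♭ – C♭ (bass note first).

D diminished seventh, root position

The distinct note names are D, F, Ab, Cb. Stacked in thirds they read D–F–Ab–Cb, which is a diminished seventh chord on D.
D is the root of D diminished seventh; root in the bass means root position (figured bass 7).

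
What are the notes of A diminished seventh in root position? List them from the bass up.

A, C, Eb, Gb

The chord tones are A–C–Eb–Gb. With the root (A) lowest for root position: A, C, Eb, Gb.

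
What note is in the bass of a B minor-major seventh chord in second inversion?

B minor-major seventh is B–D–F#–A#. Second inversion places the fifth in the bass: F#.

F#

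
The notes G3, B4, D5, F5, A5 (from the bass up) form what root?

G

Reordering G, B, D, F, A into stacked thirds gives G–B–D–F–A; the bottom of that stack, G, is the root.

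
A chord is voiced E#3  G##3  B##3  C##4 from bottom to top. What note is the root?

Reordering E#, G##, B##, C## into stacked thirds gives C##–E#–G##–B##; the bottom of that stack, C##, is the root.

C##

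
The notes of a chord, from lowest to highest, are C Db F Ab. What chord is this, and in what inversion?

Db major seventh, third inversion

The pitch classes C, Db, F, Ab arrange in thirds as Db–F–Ab–C: a Db major seventh chord.
C is the seventh of Db major seventh; seventh in the bass means third inversion (figured bass 4/2).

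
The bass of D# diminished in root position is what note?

D#

In root position the root is lowest. For D# diminished (D#–F#–A) that is D#.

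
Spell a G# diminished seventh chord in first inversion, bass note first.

The chord tones are G#–B–D–F. With the third (B) lowest for first inversion: B, D, F, G#.

B, D, F, G#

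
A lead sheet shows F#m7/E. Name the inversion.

F#m7/E means F# minor seventh with E in the bass. E is the seventh of F# minor seventh (F#–A–C#–E), so this is third inversion.

third inversion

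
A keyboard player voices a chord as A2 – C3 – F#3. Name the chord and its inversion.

Reducing to letter names: A, C, F#. These stack in thirds as F#–A–C — an F# diminished triad.
With the third (A) in the bass, the chord is in first inversion (figured bass 6).

F# diminished, first inversion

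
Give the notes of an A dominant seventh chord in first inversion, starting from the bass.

The chord tones are A–C#–E–G. With the third (C#) lowest for first inversion: C#, E, G, A.

C#, E, G, A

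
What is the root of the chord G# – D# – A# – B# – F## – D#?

Reordering G#, D#, A#, B#, F## into stacked thirds gives G#–B#–D#–F##–A#; the bottom of that stack, G#, is the root.

G#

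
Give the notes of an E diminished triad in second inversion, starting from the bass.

The chord tones are E–G–Bb. With the fifth (Bb) lowest for second inversion: Bb, E, G.

Bb, E, G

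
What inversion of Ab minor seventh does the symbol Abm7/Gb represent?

Abm7/Gb means Ab minor seventh with Gb in the bass. Gb is the seventh of Ab minor seventh (Ab–Cb–Eb–Gb), so this is third inversion.

third inversion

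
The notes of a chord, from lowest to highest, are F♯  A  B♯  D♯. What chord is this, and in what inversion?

B# diminished seventh, second inversion

Reducing to letter names: F#, A, B#, D#. These stack in thirds as B#–D#–F#–A — a B# diminished seventh chord.
F# is the fifth of B# diminished seventh; fifth in the bass means second inversion (figured bass 4/3).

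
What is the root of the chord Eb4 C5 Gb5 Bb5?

C

Eb, C, Gb, Bb are the tones of a C half-diminished seventh chord (C–Eb–Gb–Bb), making C the root.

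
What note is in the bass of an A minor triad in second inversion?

E

The fifth of A minor (A–C–E) is E; that is the bass in second inversion.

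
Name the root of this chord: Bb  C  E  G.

C

Reordering Bb, C, E, G into stacked thirds gives C–E–G–Bb; the bottom of that stack, C, is the root.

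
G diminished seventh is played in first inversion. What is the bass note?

Bb

In first inversion the third is lowest. For G diminished seventh (G–Bb–Db–Fb) that is Bb.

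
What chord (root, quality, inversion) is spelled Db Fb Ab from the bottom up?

Reducing to letter names: Db, Fb, Ab. These stack in thirds as Db–Fb–Ab — a Db minor triad.
The lowest note is Db, the root of the chord, so this is root position (figured bass 5/3).

Db minor, root position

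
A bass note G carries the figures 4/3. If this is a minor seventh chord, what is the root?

The figures 4/3 mean the fifth of the chord is in the bass. If G is the fifth of a minor seventh chord, the root is C (chord tones C–Eb–G–Bb).

C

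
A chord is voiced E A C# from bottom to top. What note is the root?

Reordering E, A, C# into stacked thirds gives A–C#–E; the bottom of that stack, A, is the root.

A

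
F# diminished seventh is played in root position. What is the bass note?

F#

The root of F# diminished seventh (F#–A–C–Eb) is F#; that is the bass in root position.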